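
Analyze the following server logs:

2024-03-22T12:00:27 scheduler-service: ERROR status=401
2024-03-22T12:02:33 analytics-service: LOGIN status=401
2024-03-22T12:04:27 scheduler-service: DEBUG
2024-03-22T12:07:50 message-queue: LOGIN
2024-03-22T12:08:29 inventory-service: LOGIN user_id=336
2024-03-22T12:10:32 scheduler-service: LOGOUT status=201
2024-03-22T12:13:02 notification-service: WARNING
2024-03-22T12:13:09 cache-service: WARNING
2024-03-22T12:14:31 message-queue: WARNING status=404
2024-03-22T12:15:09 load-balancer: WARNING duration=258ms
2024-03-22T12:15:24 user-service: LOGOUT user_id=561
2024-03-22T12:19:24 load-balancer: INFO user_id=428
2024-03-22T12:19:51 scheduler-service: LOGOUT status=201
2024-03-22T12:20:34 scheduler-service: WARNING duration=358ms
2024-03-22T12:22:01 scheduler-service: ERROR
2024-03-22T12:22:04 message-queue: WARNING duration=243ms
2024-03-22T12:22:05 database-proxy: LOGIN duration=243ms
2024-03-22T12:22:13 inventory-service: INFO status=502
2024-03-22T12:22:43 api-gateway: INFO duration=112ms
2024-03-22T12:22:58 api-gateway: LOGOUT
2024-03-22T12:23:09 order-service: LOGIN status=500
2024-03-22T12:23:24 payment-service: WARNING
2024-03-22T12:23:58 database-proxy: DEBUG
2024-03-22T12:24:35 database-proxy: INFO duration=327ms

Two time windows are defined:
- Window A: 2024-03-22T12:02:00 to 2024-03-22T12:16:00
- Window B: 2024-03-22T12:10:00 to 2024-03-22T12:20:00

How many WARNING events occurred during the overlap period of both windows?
4

To find overlap events:

1. Window A: 2024-03-22T12:02:00 to 2024-03-22T12:16:00
2. Window B: 2024-03-22T12:10:00 to 2024-03-22T12:20:00
3. Overlap period: 2024-03-22T12:10:00 to 2024-03-22T12:16:00
4. Count WARNING events in overlap: 4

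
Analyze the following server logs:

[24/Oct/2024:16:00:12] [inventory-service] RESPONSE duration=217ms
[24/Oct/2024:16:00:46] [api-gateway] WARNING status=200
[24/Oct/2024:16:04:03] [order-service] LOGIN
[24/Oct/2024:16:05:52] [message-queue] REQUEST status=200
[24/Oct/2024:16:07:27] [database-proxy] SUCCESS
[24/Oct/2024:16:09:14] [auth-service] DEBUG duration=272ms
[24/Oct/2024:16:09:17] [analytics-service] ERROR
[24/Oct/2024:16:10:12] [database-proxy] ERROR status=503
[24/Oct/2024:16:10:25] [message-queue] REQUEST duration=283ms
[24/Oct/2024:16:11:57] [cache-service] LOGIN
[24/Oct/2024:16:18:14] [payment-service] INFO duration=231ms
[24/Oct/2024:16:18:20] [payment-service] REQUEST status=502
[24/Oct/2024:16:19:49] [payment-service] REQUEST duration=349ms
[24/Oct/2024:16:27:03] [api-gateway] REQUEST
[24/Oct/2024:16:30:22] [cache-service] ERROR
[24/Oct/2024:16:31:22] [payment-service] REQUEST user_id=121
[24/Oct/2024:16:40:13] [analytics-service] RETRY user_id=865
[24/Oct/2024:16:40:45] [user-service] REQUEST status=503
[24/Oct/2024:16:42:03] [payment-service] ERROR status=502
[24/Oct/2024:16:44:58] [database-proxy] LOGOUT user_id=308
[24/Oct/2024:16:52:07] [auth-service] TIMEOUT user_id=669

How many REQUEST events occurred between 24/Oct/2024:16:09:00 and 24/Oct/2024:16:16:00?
1

To count events in the time window:

1. Window boundaries: 24/Oct/2024:16:09:00 to 24/Oct/2024:16:16:00
2. Filter for REQUEST events within this window
3. Count matching events: 1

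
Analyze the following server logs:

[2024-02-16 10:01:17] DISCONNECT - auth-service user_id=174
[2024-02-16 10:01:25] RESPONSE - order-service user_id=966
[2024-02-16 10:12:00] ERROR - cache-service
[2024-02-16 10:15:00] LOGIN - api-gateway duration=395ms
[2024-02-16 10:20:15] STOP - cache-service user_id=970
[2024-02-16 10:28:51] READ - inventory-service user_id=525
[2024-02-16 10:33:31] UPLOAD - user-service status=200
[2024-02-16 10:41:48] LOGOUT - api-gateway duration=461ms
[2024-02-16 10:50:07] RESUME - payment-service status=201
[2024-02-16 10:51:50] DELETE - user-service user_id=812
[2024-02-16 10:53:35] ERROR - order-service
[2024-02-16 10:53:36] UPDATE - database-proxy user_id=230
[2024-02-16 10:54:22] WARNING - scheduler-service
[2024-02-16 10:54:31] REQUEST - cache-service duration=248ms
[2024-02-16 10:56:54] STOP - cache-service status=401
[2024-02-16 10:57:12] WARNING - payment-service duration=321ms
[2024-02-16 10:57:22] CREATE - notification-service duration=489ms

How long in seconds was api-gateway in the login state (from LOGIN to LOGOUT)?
1608

To calculate state duration:

1. Find LOGIN event for api-gateway: 2024-02-16 10:15:00
2. Find LOGOUT event for api-gateway: 2024-02-16 10:41:48
3. Calculate duration: 2024-02-16 10:41:48 - 2024-02-16 10:15:00 = 1608 seconds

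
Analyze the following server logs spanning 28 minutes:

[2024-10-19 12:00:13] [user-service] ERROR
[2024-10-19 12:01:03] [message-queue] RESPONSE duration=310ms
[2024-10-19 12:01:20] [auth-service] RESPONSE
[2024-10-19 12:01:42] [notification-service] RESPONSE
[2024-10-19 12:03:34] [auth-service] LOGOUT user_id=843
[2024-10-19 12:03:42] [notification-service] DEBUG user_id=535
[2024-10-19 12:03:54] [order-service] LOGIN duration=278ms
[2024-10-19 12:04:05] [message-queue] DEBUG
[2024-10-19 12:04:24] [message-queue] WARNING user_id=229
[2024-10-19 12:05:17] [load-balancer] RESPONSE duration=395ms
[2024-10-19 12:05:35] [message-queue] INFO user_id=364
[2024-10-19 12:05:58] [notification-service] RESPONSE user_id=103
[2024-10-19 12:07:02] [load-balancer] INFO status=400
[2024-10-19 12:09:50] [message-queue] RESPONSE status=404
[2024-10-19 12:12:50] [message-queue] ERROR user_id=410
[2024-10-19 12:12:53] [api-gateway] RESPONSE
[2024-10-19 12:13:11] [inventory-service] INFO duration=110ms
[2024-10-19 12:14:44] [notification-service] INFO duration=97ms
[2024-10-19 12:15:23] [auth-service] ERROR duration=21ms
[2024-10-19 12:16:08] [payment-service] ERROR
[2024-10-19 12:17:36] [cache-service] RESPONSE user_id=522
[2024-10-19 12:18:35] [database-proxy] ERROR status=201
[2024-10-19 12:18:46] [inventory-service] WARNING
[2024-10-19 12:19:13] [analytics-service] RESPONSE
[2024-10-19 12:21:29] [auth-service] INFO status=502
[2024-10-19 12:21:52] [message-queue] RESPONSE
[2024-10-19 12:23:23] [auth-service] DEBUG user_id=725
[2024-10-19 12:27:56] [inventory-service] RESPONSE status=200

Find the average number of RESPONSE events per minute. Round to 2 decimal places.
0.39

To calculate the rate:

1. Count total RESPONSE events: 11
2. Total time period: 28 minutes
3. Rate = 11 / 28 = 0.39 events per minute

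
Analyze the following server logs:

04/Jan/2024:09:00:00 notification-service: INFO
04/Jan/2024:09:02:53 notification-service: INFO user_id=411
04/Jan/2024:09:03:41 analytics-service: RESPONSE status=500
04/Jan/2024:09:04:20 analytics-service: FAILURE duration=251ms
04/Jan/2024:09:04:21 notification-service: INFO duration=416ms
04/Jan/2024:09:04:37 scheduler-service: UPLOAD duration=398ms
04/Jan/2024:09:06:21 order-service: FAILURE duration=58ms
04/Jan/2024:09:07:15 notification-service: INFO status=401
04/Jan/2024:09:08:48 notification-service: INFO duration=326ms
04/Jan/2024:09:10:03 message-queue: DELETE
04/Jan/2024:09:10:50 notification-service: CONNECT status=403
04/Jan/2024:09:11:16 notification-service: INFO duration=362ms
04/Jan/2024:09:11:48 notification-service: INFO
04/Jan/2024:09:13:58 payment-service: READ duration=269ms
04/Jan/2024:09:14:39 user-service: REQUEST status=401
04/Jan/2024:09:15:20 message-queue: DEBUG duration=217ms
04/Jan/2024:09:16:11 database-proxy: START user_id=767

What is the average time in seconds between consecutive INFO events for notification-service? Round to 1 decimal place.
118.0

To calculate average interval:

1. Find all INFO events for notification-service in order
2. Calculate time gaps between consecutive events
3. Compute mean of gaps: 708 / 6 = 118.0 seconds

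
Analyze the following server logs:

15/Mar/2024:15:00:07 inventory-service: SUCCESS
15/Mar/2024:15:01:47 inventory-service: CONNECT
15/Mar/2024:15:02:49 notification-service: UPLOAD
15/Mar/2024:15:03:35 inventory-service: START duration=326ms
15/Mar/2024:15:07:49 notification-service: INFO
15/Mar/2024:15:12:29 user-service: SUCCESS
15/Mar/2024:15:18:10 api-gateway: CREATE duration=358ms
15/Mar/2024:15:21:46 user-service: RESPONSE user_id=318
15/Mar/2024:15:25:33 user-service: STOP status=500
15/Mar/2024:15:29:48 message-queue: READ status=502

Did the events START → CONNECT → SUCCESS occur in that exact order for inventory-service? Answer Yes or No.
No

To verify sequence order:

1. Find all events in sequence START → CONNECT → SUCCESS for inventory-service
2. Extract their timestamps
3. Check if timestamps are in ascending order
4. Result: No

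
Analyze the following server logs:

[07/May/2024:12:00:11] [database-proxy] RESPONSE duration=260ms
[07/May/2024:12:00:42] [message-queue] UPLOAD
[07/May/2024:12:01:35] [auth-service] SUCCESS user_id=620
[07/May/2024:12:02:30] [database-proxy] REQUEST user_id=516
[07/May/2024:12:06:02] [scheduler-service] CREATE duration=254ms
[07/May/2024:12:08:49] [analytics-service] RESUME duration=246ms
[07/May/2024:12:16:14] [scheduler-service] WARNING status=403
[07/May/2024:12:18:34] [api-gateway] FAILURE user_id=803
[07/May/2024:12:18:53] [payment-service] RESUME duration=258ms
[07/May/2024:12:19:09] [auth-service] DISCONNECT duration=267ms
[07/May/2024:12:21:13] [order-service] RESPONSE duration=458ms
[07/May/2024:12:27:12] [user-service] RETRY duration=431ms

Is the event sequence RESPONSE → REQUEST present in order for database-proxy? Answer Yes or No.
Yes

To verify sequence order:

1. Find all events in sequence RESPONSE → REQUEST for database-proxy
2. Extract their timestamps
3. Check if timestamps are in ascending order
4. Result: Yes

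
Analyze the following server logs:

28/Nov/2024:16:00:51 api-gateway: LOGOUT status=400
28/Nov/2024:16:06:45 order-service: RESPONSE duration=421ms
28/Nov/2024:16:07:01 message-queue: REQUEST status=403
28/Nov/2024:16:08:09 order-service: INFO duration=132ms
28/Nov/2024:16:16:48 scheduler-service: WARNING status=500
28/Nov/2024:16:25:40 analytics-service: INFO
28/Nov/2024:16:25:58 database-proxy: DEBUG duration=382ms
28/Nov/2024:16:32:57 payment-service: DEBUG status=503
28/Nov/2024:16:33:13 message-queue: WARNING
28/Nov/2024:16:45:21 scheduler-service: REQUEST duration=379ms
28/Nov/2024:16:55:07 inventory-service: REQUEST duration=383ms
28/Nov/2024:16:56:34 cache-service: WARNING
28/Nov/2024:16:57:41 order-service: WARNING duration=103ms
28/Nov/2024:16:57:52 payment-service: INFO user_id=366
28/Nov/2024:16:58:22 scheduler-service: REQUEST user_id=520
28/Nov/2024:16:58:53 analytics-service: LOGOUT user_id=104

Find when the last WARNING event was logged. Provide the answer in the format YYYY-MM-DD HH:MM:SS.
2024-11-28 16:57:41

To find the last event:

1. Filter for all WARNING events
2. Sort by timestamp
3. Select the last one
4. Timestamp: 2024-11-28 16:57:41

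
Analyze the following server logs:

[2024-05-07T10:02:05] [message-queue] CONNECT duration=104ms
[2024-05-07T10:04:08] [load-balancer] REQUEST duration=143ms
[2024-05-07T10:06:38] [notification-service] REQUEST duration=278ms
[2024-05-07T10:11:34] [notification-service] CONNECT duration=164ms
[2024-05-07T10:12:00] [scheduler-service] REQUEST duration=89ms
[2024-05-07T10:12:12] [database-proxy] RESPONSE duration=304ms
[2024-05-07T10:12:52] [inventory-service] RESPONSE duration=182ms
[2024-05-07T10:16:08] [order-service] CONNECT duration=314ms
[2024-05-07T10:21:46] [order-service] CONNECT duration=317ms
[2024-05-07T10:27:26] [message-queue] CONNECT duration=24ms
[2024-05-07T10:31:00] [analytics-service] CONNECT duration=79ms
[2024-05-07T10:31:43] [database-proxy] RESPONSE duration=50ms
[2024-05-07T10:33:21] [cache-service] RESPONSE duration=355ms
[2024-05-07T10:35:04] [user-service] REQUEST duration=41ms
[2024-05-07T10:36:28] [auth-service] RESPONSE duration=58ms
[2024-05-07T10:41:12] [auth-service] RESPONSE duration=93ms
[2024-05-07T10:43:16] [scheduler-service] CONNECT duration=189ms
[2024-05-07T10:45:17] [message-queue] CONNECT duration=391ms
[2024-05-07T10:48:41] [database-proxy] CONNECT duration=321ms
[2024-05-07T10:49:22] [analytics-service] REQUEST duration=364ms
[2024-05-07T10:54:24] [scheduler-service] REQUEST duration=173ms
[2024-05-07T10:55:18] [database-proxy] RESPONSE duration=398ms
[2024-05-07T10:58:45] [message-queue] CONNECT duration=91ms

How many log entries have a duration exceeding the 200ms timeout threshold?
9

To count timeouts:

1. Threshold: 200ms
2. Extract duration from each log entry
3. Count entries where duration > 200
4. Timeout count: 9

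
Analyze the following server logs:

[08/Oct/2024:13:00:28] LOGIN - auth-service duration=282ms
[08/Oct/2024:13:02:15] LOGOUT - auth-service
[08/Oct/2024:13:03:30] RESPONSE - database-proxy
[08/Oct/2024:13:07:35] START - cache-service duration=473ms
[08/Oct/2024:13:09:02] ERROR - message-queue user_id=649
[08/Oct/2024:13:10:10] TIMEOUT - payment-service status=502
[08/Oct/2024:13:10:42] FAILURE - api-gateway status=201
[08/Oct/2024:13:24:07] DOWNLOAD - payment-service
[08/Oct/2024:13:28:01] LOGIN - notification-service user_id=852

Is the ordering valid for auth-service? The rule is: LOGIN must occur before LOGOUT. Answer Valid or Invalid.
Valid

To validate ordering:

1. Required order: LOGIN → LOGOUT
2. Rule: LOGIN must occur before LOGOUT
3. Check actual order of events for auth-service
4. Result: Valid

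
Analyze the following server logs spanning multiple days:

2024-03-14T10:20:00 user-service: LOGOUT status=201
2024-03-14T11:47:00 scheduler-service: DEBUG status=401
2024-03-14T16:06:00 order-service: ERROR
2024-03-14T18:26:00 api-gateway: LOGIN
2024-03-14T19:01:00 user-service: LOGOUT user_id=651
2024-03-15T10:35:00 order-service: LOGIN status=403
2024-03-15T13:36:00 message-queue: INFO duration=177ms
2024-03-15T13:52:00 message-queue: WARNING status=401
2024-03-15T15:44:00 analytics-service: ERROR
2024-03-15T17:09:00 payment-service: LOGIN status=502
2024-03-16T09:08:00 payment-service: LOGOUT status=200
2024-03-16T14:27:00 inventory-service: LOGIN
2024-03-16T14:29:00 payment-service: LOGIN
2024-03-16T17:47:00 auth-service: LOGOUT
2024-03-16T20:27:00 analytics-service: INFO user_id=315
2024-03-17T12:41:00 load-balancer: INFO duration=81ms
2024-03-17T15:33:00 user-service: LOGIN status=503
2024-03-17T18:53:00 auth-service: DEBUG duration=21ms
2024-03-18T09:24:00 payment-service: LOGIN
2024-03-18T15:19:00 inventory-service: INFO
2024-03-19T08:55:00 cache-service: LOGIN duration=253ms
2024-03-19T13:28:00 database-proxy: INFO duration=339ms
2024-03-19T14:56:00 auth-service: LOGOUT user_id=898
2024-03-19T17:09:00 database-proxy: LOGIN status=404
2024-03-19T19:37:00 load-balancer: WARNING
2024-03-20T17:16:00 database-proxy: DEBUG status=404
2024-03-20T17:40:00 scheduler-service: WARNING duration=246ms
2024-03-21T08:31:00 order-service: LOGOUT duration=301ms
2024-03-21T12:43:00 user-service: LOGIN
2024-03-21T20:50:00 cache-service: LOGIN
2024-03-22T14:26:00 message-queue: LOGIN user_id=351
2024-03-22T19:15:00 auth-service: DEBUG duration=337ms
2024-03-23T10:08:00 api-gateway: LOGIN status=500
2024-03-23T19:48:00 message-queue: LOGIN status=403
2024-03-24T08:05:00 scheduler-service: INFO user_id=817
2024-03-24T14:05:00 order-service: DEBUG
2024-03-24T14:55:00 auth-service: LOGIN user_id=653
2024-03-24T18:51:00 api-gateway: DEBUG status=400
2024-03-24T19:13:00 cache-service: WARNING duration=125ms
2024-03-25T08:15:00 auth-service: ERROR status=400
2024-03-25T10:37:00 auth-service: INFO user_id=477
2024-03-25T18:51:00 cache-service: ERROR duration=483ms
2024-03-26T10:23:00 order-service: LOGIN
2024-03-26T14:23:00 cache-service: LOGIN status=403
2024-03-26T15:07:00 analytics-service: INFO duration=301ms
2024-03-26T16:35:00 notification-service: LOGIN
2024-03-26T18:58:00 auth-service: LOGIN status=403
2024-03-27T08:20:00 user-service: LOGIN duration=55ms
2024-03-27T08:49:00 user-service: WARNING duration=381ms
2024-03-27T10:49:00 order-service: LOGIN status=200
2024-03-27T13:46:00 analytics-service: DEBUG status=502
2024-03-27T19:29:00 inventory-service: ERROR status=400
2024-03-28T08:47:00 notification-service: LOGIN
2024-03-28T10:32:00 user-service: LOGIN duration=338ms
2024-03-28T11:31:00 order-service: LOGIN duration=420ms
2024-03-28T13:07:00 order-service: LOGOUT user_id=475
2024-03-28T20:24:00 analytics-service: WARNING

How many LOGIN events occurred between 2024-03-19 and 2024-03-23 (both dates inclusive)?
7

To filter by date range:

1. Date range: 2024-03-19 through 2024-03-23, both dates inclusive
2. Filter for LOGIN events whose date falls in this range
3. Count matching events: 7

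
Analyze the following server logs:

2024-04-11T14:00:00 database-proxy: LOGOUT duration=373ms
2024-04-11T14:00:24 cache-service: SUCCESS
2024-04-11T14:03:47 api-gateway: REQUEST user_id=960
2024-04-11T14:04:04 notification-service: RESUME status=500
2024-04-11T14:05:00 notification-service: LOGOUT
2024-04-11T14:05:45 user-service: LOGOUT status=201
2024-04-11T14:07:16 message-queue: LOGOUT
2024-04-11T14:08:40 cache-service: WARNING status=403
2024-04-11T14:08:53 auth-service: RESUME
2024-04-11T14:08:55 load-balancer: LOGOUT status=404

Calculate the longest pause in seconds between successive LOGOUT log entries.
300

To find the longest gap:

1. Extract all LOGOUT events in chronological order
2. Calculate time differences between consecutive events
3. Find the maximum difference
4. Longest gap: 300 seconds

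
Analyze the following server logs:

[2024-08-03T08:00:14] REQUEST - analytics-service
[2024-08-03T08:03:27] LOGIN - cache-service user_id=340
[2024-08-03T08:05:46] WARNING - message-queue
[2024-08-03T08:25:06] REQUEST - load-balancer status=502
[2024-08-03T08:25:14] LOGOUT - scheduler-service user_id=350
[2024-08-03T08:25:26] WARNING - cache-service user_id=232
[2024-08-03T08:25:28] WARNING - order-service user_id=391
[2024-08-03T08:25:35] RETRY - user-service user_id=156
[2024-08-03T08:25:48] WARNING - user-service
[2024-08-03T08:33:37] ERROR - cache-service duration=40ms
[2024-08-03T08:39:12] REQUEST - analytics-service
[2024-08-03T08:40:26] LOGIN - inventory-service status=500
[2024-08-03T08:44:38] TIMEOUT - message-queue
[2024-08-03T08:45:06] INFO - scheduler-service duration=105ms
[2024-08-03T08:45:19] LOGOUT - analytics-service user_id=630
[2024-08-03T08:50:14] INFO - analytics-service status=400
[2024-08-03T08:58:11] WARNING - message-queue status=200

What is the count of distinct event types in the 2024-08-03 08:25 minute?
4

To count unique event types:

1. Filter events in the minute starting at 2024-08-03 08:25
2. Extract event types from matching entries
3. Count unique types: 4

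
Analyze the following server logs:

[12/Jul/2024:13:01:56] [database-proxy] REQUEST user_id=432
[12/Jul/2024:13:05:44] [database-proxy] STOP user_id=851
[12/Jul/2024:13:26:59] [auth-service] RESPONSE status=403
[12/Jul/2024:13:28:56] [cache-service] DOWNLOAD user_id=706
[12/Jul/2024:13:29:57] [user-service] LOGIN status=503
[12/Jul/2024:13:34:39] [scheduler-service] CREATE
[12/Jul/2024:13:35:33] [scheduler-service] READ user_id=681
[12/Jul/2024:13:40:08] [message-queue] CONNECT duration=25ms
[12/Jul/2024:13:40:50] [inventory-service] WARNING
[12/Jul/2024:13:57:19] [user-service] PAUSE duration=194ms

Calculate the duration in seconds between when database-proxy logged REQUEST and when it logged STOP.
228

To find the time between events:

1. Locate the first REQUEST event for database-proxy: 12/Jul/2024:13:01:56
2. Locate the first STOP event for database-proxy: 12/Jul/2024:13:05:44
3. Calculate the difference: 12/Jul/2024:13:05:44 - 12/Jul/2024:13:01:56 = 228 seconds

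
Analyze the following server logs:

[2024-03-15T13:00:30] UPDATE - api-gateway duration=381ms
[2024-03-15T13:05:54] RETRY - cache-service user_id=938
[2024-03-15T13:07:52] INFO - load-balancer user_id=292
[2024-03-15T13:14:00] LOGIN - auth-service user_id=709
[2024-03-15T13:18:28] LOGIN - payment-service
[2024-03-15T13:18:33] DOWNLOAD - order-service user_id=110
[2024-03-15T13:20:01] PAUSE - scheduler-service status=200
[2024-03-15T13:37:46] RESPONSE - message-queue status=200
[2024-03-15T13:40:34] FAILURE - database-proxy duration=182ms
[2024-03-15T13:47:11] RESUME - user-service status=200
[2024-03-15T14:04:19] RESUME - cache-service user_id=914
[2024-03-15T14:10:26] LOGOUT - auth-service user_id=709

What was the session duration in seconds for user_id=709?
3386

To calculate session duration:

1. Find LOGIN event for user_id=709: 2024-03-15T13:14:00
2. Find LOGOUT event for user_id=709: 2024-03-15T14:10:26
3. Session duration: 2024-03-15T14:10:26 - 2024-03-15T13:14:00 = 3386 seconds (56 minutes)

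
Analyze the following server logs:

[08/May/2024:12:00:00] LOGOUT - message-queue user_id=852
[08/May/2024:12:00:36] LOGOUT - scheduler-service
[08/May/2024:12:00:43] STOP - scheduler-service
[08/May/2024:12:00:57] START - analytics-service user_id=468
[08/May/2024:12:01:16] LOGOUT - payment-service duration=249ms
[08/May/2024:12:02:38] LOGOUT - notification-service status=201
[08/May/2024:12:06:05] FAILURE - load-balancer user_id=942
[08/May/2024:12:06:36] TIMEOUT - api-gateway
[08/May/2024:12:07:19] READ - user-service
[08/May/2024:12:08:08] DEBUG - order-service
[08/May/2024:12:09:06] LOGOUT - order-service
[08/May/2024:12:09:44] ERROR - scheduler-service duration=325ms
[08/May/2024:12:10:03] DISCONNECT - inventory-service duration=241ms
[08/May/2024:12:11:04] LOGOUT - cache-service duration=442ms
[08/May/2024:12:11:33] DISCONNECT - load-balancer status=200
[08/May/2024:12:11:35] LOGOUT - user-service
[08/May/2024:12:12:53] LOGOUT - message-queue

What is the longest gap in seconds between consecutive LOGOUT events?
388

To find the longest gap:

1. Extract all LOGOUT events in chronological order
2. Calculate time differences between consecutive events
3. Find the maximum difference
4. Longest gap: 388 seconds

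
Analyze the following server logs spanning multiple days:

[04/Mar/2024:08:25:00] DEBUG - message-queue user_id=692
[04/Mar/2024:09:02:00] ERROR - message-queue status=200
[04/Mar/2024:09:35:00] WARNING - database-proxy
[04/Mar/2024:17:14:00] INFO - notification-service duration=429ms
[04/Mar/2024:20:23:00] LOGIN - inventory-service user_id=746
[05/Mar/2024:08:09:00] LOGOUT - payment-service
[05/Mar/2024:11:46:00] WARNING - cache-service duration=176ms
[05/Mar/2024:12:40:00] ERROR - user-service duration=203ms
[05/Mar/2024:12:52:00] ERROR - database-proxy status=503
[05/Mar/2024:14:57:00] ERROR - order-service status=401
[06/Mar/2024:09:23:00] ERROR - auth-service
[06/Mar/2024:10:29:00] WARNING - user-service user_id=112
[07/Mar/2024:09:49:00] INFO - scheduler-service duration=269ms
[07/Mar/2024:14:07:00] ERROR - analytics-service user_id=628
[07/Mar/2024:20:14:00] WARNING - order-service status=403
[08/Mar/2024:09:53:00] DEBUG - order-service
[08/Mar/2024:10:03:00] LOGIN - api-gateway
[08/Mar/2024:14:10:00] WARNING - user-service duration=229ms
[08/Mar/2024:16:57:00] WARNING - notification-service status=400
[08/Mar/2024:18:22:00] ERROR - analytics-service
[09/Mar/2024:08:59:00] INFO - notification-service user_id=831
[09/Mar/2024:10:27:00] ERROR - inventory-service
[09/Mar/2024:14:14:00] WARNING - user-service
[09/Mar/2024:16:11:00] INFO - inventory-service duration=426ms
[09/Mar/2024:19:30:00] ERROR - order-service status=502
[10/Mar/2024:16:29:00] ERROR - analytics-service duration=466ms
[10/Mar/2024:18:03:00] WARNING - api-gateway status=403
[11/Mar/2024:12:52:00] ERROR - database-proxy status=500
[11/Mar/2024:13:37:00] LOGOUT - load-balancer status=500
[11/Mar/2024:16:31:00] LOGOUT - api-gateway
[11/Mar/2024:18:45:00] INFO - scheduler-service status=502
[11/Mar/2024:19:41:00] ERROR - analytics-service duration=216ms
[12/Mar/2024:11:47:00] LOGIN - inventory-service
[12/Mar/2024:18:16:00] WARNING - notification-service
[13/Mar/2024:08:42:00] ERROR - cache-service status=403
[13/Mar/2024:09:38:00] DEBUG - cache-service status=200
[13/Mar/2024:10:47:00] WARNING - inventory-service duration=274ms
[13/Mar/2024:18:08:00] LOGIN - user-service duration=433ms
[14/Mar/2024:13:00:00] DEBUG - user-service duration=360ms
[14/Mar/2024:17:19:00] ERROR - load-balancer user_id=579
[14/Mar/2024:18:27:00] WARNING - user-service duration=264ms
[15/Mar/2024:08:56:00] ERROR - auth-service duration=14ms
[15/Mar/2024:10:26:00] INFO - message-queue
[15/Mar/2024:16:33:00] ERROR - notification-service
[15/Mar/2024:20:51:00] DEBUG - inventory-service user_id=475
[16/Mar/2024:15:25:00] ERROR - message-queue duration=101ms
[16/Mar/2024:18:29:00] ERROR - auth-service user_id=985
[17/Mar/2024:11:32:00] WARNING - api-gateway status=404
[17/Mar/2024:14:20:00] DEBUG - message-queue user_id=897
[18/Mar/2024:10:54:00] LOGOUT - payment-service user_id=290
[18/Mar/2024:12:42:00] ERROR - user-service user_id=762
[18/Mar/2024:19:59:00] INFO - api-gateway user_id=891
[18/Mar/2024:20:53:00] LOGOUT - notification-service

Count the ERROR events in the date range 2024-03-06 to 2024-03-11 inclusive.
8

To filter by date range:

1. Date range: 2024-03-06 through 2024-03-11, both dates inclusive
2. Filter for ERROR events whose date falls in this range
3. Count matching events: 8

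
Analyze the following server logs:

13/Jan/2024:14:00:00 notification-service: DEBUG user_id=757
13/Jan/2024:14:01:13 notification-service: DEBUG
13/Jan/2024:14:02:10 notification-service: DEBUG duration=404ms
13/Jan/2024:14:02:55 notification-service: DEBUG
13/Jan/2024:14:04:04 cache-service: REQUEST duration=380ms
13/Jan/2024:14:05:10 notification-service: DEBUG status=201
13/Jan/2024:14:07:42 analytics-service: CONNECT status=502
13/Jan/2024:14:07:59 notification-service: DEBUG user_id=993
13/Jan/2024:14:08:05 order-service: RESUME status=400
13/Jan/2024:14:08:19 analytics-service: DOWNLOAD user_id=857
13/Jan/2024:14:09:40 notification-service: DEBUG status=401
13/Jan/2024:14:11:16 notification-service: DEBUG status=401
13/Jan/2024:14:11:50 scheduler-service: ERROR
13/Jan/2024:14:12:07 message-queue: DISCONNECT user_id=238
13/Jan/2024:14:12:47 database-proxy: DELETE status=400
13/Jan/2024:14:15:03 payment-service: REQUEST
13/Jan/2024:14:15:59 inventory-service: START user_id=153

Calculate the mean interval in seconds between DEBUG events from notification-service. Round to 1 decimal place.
96.6

To calculate average interval:

1. Find all DEBUG events for notification-service in order
2. Calculate time gaps between consecutive events
3. Compute mean of gaps: 676 / 7 = 96.6 seconds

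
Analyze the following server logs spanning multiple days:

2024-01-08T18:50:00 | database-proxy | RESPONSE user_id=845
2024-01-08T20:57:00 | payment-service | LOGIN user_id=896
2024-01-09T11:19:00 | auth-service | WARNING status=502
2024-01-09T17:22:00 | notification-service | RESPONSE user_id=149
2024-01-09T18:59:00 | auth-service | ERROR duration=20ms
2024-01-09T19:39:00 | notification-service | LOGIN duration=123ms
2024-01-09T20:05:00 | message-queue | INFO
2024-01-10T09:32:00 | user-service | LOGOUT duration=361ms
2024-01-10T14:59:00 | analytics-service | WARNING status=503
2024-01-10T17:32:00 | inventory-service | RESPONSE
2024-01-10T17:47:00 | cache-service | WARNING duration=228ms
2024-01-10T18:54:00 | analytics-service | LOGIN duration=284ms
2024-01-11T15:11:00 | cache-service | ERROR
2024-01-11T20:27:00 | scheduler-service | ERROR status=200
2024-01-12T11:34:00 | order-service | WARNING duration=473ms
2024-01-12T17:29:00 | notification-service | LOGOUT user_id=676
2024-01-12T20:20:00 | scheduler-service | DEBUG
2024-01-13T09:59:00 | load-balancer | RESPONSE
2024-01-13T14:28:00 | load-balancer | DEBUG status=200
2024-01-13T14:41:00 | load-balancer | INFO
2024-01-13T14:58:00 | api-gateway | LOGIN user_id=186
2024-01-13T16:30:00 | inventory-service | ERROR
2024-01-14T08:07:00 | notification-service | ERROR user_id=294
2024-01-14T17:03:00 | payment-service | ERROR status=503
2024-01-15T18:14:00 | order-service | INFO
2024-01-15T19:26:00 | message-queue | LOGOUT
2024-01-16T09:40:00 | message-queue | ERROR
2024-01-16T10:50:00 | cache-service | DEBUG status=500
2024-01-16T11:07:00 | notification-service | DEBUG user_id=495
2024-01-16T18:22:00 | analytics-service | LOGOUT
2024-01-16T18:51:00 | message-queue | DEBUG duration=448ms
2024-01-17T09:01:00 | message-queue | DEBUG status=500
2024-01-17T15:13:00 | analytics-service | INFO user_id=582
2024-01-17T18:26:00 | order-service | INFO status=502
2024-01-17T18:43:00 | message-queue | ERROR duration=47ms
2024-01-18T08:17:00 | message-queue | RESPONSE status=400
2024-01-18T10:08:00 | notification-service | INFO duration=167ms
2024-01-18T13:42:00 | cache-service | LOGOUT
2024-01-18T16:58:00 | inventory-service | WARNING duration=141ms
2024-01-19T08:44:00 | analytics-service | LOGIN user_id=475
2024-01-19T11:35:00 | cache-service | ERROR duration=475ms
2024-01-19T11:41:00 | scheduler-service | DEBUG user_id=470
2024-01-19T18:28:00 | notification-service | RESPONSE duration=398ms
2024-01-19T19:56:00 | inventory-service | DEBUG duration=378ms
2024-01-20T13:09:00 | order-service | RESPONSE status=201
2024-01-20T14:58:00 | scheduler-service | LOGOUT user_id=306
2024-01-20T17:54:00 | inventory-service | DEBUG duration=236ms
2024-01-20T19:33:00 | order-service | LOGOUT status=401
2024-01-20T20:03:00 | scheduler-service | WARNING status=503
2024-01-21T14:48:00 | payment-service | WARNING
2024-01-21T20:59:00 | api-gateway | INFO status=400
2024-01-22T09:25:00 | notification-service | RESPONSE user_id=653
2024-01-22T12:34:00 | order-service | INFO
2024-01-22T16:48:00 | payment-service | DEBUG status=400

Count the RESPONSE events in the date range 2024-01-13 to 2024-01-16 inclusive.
1

To filter by date range:

1. Date range: 2024-01-13 through 2024-01-16, both dates inclusive
2. Filter for RESPONSE events whose date falls in this range
3. Count matching events: 1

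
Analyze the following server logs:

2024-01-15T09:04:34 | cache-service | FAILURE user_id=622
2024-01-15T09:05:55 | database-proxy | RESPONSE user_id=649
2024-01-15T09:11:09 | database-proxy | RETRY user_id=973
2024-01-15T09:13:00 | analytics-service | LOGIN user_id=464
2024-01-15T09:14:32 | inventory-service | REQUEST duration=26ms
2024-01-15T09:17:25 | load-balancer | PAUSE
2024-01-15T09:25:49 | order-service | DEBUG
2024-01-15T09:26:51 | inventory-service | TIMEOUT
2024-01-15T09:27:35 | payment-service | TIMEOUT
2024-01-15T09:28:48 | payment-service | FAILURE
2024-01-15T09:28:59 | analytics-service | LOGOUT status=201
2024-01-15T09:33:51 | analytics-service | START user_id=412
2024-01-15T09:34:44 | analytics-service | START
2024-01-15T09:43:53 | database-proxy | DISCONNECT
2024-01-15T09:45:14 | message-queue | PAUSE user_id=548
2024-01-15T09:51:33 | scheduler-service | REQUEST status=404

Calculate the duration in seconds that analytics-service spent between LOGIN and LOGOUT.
959

To calculate state duration:

1. Find LOGIN event for analytics-service: 2024-01-15T09:13:00
2. Find LOGOUT event for analytics-service: 2024-01-15T09:28:59
3. Calculate duration: 2024-01-15T09:28:59 - 2024-01-15T09:13:00 = 959 seconds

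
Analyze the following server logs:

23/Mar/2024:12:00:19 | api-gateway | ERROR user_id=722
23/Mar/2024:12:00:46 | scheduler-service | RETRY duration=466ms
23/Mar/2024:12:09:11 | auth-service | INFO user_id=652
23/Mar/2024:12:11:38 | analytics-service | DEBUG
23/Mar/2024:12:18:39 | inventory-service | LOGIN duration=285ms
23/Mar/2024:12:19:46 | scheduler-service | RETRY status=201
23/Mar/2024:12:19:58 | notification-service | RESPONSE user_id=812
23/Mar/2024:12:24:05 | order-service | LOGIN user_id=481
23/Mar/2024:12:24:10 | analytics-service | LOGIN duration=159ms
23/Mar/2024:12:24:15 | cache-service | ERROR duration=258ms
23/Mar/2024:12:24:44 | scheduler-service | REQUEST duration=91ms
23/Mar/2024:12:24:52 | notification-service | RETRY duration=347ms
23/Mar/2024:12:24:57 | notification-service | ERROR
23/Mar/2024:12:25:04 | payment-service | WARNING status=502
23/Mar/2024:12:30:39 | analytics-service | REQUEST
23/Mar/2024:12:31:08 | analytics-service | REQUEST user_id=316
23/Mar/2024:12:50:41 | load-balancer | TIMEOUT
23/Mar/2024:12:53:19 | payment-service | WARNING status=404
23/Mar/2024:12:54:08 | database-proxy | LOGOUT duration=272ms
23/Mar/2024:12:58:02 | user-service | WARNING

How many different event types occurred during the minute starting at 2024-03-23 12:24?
4

To count unique event types:

1. Filter events in the minute starting at 2024-03-23 12:24
2. Extract event types from matching entries
3. Count unique types: 4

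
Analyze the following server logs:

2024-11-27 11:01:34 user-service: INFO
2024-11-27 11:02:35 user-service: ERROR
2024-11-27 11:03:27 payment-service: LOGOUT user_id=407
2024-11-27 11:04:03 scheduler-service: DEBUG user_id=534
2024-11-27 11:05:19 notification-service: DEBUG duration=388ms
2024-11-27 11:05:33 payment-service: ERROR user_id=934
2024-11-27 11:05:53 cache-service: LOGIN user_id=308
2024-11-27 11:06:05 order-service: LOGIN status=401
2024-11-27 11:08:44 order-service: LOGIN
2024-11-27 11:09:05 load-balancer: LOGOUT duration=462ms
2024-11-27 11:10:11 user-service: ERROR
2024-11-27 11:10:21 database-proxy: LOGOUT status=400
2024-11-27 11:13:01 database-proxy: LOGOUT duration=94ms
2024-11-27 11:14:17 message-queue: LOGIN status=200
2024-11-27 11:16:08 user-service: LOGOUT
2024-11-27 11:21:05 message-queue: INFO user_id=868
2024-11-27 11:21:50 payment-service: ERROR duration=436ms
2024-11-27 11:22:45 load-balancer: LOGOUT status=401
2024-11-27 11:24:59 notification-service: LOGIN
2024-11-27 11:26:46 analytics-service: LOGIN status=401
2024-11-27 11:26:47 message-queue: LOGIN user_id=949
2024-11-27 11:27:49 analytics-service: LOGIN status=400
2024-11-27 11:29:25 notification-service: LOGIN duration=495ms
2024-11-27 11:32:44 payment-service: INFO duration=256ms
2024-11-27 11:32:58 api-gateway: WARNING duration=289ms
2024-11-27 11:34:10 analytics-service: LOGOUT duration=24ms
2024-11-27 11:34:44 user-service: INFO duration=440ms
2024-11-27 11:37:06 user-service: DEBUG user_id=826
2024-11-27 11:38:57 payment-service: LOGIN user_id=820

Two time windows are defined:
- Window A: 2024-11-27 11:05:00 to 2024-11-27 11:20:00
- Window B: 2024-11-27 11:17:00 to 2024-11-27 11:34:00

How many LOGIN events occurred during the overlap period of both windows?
0

To find overlap events:

1. Window A: 2024-11-27 11:05:00 to 2024-11-27 11:20:00
2. Window B: 2024-11-27 11:17:00 to 2024-11-27 11:34:00
3. Overlap period: 2024-11-27 11:17:00 to 2024-11-27 11:20:00
4. Count LOGIN events in overlap: 0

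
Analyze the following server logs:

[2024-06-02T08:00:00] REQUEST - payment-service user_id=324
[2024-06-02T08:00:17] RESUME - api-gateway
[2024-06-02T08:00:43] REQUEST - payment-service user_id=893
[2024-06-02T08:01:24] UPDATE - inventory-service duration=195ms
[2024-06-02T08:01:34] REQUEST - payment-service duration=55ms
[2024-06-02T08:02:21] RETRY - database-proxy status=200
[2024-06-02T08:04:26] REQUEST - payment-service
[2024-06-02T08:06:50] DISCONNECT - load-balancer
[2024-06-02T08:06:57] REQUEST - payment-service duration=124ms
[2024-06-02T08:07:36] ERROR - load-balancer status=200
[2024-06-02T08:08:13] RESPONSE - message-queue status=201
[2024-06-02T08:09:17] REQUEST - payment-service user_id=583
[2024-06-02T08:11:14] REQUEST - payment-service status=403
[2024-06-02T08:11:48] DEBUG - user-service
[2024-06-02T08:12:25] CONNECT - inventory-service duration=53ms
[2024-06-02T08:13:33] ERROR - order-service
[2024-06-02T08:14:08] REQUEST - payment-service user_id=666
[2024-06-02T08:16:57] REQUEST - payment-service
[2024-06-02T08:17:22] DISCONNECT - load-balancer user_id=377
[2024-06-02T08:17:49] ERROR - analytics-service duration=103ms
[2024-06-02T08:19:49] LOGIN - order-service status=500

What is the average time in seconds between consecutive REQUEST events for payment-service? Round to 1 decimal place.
127.1

To calculate average interval:

1. Find all REQUEST events for payment-service in order
2. Calculate time gaps between consecutive events
3. Compute mean of gaps: 1017 / 8 = 127.1 seconds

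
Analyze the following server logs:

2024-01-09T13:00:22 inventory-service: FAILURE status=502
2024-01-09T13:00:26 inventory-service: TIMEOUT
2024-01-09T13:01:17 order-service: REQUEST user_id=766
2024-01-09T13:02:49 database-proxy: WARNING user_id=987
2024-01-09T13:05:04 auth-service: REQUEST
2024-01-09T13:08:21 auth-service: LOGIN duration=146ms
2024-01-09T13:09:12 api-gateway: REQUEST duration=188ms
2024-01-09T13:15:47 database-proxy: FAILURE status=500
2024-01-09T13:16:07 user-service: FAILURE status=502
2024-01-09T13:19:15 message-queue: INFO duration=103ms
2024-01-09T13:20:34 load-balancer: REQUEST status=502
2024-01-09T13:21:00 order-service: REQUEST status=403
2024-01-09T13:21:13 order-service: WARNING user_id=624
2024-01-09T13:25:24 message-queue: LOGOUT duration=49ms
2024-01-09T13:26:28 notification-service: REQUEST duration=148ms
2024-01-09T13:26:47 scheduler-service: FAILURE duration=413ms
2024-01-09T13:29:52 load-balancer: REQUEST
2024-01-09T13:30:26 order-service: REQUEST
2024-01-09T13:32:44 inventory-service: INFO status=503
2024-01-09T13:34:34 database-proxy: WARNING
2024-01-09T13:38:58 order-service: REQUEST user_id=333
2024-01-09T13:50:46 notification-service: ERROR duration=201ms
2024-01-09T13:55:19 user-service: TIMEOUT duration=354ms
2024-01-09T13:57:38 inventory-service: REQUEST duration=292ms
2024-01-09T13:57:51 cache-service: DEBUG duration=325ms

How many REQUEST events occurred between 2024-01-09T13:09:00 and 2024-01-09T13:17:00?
1

To count events in the time window:

1. Window boundaries: 2024-01-09T13:09:00 to 2024-01-09T13:17:00
2. Filter for REQUEST events within this window
3. Count matching events: 1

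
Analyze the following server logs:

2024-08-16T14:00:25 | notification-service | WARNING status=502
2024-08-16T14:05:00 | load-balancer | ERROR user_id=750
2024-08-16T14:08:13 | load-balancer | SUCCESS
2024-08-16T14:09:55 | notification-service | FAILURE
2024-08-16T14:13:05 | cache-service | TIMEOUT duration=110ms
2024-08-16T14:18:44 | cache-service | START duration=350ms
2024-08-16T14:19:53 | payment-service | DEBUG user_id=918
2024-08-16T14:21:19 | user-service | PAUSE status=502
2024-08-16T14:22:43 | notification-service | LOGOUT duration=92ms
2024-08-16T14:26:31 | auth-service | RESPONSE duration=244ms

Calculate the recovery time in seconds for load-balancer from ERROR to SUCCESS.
193

To calculate recovery time:

1. Find ERROR event for load-balancer: 2024-08-16T14:05:00
2. Find next SUCCESS event for load-balancer: 2024-08-16T14:08:13
3. Recovery time: 2024-08-16T14:08:13 - 2024-08-16T14:05:00 = 193 seconds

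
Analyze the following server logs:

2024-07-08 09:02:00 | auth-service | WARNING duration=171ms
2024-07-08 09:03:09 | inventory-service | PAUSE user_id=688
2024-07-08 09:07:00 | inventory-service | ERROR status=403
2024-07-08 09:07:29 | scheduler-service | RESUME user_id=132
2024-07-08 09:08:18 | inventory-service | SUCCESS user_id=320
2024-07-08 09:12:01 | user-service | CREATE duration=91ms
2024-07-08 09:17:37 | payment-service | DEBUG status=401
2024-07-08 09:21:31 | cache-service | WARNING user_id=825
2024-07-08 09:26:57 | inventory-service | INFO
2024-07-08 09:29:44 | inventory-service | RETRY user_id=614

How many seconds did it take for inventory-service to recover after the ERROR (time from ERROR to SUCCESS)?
78

To calculate recovery time:

1. Find ERROR event for inventory-service: 2024-07-08 09:07:00
2. Find next SUCCESS event for inventory-service: 2024-07-08 09:08:18
3. Recovery time: 2024-07-08 09:08:18 - 2024-07-08 09:07:00 = 78 seconds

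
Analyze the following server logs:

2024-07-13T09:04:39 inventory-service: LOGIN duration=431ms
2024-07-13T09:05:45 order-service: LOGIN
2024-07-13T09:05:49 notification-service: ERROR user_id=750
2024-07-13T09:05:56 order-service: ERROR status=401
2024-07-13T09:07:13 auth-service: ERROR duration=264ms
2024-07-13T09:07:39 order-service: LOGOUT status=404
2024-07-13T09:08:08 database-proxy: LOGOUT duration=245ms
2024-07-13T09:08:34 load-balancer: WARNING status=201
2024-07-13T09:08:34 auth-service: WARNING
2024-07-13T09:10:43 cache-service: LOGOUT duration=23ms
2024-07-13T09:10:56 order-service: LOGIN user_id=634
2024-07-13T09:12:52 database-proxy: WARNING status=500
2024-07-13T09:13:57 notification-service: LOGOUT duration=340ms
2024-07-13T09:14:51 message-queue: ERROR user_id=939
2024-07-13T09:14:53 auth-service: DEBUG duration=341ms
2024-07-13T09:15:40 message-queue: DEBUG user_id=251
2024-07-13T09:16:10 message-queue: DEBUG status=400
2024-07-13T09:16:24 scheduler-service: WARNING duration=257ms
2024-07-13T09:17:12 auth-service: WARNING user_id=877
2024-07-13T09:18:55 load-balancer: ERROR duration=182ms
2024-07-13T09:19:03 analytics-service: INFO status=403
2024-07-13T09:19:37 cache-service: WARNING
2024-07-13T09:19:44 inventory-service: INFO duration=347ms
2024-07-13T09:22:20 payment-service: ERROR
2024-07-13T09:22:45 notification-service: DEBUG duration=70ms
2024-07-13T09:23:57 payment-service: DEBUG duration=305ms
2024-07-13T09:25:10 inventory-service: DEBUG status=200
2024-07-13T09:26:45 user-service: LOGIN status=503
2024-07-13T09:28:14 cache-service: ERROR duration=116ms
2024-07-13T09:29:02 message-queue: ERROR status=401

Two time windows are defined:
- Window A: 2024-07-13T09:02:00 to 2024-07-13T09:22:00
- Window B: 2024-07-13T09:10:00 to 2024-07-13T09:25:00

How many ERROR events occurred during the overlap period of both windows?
2

To find overlap events:

1. Window A: 2024-07-13T09:02:00 to 2024-07-13T09:22:00
2. Window B: 2024-07-13T09:10:00 to 2024-07-13T09:25:00
3. Overlap period: 2024-07-13T09:10:00 to 2024-07-13T09:22:00
4. Count ERROR events in overlap: 2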